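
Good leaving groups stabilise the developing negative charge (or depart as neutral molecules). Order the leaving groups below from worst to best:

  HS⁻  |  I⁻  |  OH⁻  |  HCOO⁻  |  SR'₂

OH⁻ < HS⁻ < HCOO⁻ < SR'₂ < I⁻

I⁻: pKₐ(HI) ≈ -10
SR'₂: pKₐ(R'₂SH⁺) ≈ -7
HCOO⁻: pKₐ(HCOOH) ≈ 3.8
HS⁻: pKₐ(H₂S) ≈ 7
OH⁻: pKₐ(H₂O) ≈ 15.7
The question asks for worst first, so the sequence is read in increasing leaving-group ability.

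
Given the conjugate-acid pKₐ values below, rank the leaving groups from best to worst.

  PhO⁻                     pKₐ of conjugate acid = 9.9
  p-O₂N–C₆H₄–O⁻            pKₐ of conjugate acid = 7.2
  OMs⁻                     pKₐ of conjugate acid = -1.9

Lower conjugate-acid pKₐ ⇒ weaker base ⇒ better leaving group.
Sorting by the given values: OMs⁻ (-1.9), p-O₂N–C₆H₄–O⁻ (7.2), PhO⁻ (9.9).

OMs⁻ > p-O₂N–C₆H₄–O⁻ > PhO⁻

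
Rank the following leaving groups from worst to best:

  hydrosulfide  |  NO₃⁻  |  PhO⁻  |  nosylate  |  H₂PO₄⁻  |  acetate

The more stable X⁻ (or X) is on its own — i.e. the weaker a base it is — the better a leaving group it makes.
nosylate: pKₐ(p-O₂NC₆H₄SO₃H) ≈ -3.5
NO₃⁻: pKₐ(HNO₃) ≈ -1.3
H₂PO₄⁻: pKₐ(H₃PO₄) ≈ 2.1
acetate: pKₐ(CH₃COOH) ≈ 4.8
hydrosulfide: pKₐ(H₂S) ≈ 7
PhO⁻: pKₐ(C₆H₅OH (phenol)) ≈ 10
Reversing gives the worst-to-best order requested.

PhO⁻ < hydrosulfide < acetate < H₂PO₄⁻ < NO₃⁻ < nosylate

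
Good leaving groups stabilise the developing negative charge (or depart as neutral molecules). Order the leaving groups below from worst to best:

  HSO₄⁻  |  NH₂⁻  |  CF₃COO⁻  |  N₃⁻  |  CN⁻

HSO₄⁻: pKₐ(H₂SO₄) ≈ -3
CF₃COO⁻: pKₐ(CF₃COOH) ≈ 0.2
N₃⁻: pKₐ(HN₃) ≈ 4.7 — linear, resonance-stabilised
CN⁻: pKₐ(HCN) ≈ 9.2
NH₂⁻: pKₐ(NH₃) ≈ 38
Listed from poorest to best leaving group as asked.

NH₂⁻ < CN⁻ < N₃⁻ < CF₃COO⁻ < HSO₄⁻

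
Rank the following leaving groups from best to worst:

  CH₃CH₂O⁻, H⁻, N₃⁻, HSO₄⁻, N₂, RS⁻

Rank by basicity of the departing species: weakest base leaves most easily.
N₂: no meaningful conjugate acid; N₂ departs as an exceptionally stable neutral molecule
HSO₄⁻: pKₐ(H₂SO₄) ≈ -3
N₃⁻: pKₐ(HN₃) ≈ 4.7
RS⁻: pKₐ(RSH (a thiol)) ≈ 10.5
CH₃CH₂O⁻: pKₐ(CH₃CH₂OH) ≈ 16 — strong base; alkoxides do not leave unassisted
H⁻: pKₐ(H₂) ≈ 36

N₂ > HSO₄⁻ > N₃⁻ > RS⁻ > CH₃CH₂O⁻ > H⁻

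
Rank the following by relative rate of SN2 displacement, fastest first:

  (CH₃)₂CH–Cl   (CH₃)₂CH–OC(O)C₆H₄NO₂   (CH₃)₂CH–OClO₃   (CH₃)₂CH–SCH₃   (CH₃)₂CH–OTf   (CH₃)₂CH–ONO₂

(CH₃)₂CH–OTf > (CH₃)₂CH–OClO₃ > (CH₃)₂CH–Cl > (CH₃)₂CH–ONO₂ > (CH₃)₂CH–OC(O)C₆H₄NO₂ > (CH₃)₂CH–SCH₃

The skeletons are identical, so relative rate is governed entirely by leaving-group ability.
A good leaving group is a weak base: the lower the pKₐ of its conjugate acid, the more readily it departs.
(CH₃)₂CH–OTf loses OTf⁻: pKₐ(CF₃SO₃H (triflic acid)) ≈ -14
(CH₃)₂CH–OClO₃ loses ClO₄⁻: pKₐ(HClO₄) ≈ -10
(CH₃)₂CH–Cl loses Cl⁻: pKₐ(HCl) ≈ -7
(CH₃)₂CH–ONO₂ loses NO₃⁻: pKₐ(HNO₃) ≈ -1.3
(CH₃)₂CH–OC(O)C₆H₄NO₂ loses p-O₂N–C₆H₄–COO⁻: pKₐ(p-nitrobenzoic acid) ≈ 3.4
(CH₃)₂CH–SCH₃ loses RS⁻: pKₐ(RSH (a thiol)) ≈ 10.5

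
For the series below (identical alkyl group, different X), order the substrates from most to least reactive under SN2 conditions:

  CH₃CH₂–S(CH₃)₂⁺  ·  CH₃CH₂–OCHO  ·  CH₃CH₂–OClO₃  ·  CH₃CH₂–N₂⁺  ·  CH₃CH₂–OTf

Identical carbon frameworks mean the comparison reduces to leaving-group quality.
A good leaving group is a weak base: the lower the pKₐ of its conjugate acid, the more readily it departs.
CH₃CH₂–N₂⁺ loses N₂: no meaningful conjugate acid; N₂ departs as an exceptionally stable neutral molecule
CH₃CH₂–OTf loses OTf⁻: pKₐ(CF₃SO₃H (triflic acid)) ≈ -14
CH₃CH₂–OClO₃ loses ClO₄⁻: pKₐ(HClO₄) ≈ -10
CH₃CH₂–S(CH₃)₂⁺ loses SR'₂: pKₐ(R'₂SH⁺) ≈ -7
CH₃CH₂–OCHO loses HCOO⁻: pKₐ(HCOOH) ≈ 3.8

CH₃CH₂–N₂⁺ > CH₃CH₂–OTf > CH₃CH₂–OClO₃ > CH₃CH₂–S(CH₃)₂⁺ > CH₃CH₂–OCHO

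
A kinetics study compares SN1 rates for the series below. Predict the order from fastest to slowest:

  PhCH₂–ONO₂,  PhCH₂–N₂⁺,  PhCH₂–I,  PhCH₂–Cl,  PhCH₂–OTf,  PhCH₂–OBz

PhCH₂–N₂⁺ > PhCH₂–OTf > PhCH₂–I > PhCH₂–Cl > PhCH₂–ONO₂ > PhCH₂–OBz

With the same alkyl group throughout, only the leaving group differentiates the rates.
The more stable X⁻ (or X) is on its own — i.e. the weaker a base it is — the better a leaving group it makes.
PhCH₂–N₂⁺ loses N₂: no meaningful conjugate acid; N₂ departs as an exceptionally stable neutral molecule
PhCH₂–OTf loses OTf⁻: pKₐ(CF₃SO₃H (triflic acid)) ≈ -14
PhCH₂–I loses I⁻: pKₐ(HI) ≈ -10
PhCH₂–Cl loses Cl⁻: pKₐ(HCl) ≈ -7
PhCH₂–ONO₂ loses NO₃⁻: pKₐ(HNO₃) ≈ -1.3
PhCH₂–OBz loses PhCOO⁻: pKₐ(C₆H₅COOH) ≈ 4.2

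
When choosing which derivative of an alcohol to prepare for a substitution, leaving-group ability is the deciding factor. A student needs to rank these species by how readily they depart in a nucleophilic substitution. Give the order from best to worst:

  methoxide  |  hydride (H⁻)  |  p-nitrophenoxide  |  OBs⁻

Rank by basicity of the departing species: weakest base leaves most easily.
OBs⁻: pKₐ(p-BrC₆H₄SO₃H) ≈ -2.8 — arenesulfonate with a p-bromo substituent
p-nitrophenoxide: pKₐ(p-nitrophenol) ≈ 7.2 — nitro group delocalises the charge; the classic chromogenic LG
methoxide: pKₐ(CH₃OH) ≈ 15.5 — strong base; alkoxides do not leave unassisted
hydride (H⁻): pKₐ(H₂) ≈ 36 — extremely strong base; leaves only in special hydride-transfer contexts

OBs⁻ > p-nitrophenoxide > methoxide > hydride (H⁻)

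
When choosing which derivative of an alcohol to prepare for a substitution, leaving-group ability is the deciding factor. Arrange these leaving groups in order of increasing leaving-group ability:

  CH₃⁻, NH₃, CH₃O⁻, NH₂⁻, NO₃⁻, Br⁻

CH₃⁻ < NH₂⁻ < CH₃O⁻ < NH₃ < NO₃⁻ < Br⁻

Rank by basicity of the departing species: weakest base leaves most easily.
Br⁻: pKₐ(HBr) ≈ -9
NO₃⁻: pKₐ(HNO₃) ≈ -1.3 — resonance-delocalised over three oxygens
NH₃: pKₐ(NH₄⁺) ≈ 9.2 — neutral but moderately basic; leaves from R–NH₃⁺
CH₃O⁻: pKₐ(CH₃OH) ≈ 15.5 — strong base; alkoxides do not leave unassisted
NH₂⁻: pKₐ(NH₃) ≈ 38
CH₃⁻: pKₐ(CH₄) ≈ 48 — unstabilised carbanion; the worst conceivable leaving group
The question asks for worst first, so the sequence is read in increasing leaving-group ability.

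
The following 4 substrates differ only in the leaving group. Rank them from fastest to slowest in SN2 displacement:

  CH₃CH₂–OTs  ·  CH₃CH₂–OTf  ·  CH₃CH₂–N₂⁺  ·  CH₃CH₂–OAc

With the same alkyl group throughout, only the leaving group differentiates the rates.
A good leaving group is a weak base: the lower the pKₐ of its conjugate acid, the more readily it departs.
CH₃CH₂–N₂⁺ loses N₂: no meaningful conjugate acid; N₂ departs as an exceptionally stable neutral molecule
CH₃CH₂–OTf loses OTf⁻: pKₐ(CF₃SO₃H (triflic acid)) ≈ -14
CH₃CH₂–OTs loses OTs⁻: pKₐ(p-CH₃C₆H₄SO₃H (TsOH)) ≈ -2.8
CH₃CH₂–OAc loses AcO⁻: pKₐ(CH₃COOH) ≈ 4.8

CH₃CH₂–N₂⁺ > CH₃CH₂–OTf > CH₃CH₂–OTs > CH₃CH₂–OAc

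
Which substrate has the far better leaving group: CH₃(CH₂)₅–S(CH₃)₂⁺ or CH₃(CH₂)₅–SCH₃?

From CH₃(CH₂)₅–SCH₃ the departing group would be RS⁻ (pKₐ(RSH (a thiol)) ≈ 10.5). Moderately basic; rarely leaves without activation.
From CH₃(CH₂)₅–S(CH₃)₂⁺ the leaving group is SR'₂ (pKₐ(R'₂SH⁺) ≈ -7). Neutral; leaves from a sulfonium salt (R–SR'₂⁺).
(In practice CH₃(CH₂)₅–S(CH₃)₂⁺ is made from CH₃(CH₂)₅–SCH₃ by S-methylation with CH₃I, allowing neutral dimethyl sulfide, rather than methanethiolate, to depart.)

CH₃(CH₂)₅–S(CH₃)₂⁺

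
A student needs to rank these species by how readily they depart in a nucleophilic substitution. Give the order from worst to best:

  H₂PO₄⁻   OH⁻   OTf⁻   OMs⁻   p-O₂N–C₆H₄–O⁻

A good leaving group is a weak base: the lower the pKₐ of its conjugate acid, the more readily it departs.
OTf⁻: pKₐ(CF₃SO₃H (triflic acid)) ≈ -14
OMs⁻: pKₐ(CH₃SO₃H (MsOH)) ≈ -1.9
H₂PO₄⁻: pKₐ(H₃PO₄) ≈ 2.1
p-O₂N–C₆H₄–O⁻: pKₐ(p-nitrophenol) ≈ 7.2
OH⁻: pKₐ(H₂O) ≈ 15.7
Listed from poorest to best leaving group as asked.

OH⁻ < p-O₂N–C₆H₄–O⁻ < H₂PO₄⁻ < OMs⁻ < OTf⁻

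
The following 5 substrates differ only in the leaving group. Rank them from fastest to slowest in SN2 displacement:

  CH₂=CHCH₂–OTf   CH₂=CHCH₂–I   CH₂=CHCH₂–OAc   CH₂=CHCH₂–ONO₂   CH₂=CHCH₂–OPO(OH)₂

Identical carbon frameworks mean the comparison reduces to leaving-group quality.
The more stable X⁻ (or X) is on its own — i.e. the weaker a base it is — the better a leaving group it makes.
CH₂=CHCH₂–OTf loses OTf⁻: pKₐ(CF₃SO₃H (triflic acid)) ≈ -14
CH₂=CHCH₂–I loses I⁻: pKₐ(HI) ≈ -10
CH₂=CHCH₂–ONO₂ loses NO₃⁻: pKₐ(HNO₃) ≈ -1.3
CH₂=CHCH₂–OPO(OH)₂ loses H₂PO₄⁻: pKₐ(H₃PO₄) ≈ 2.1
CH₂=CHCH₂–OAc loses AcO⁻: pKₐ(CH₃COOH) ≈ 4.8

CH₂=CHCH₂–OTf > CH₂=CHCH₂–I > CH₂=CHCH₂–ONO₂ > CH₂=CHCH₂–OPO(OH)₂ > CH₂=CHCH₂–OAc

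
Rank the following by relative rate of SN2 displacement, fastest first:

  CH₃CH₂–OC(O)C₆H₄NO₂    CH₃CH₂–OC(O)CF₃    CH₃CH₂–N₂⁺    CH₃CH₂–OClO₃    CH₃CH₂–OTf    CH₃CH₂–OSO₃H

CH₃CH₂–N₂⁺ > CH₃CH₂–OTf > CH₃CH₂–OClO₃ > CH₃CH₂–OSO₃H > CH₃CH₂–OC(O)CF₃ > CH₃CH₂–OC(O)C₆H₄NO₂

Identical carbon frameworks mean the comparison reduces to leaving-group quality.
Leaving-group ability tracks the stability of the departed species; conjugate-acid pKₐ is the usual yardstick (lower pKₐ → better LG).
CH₃CH₂–N₂⁺ loses N₂: no meaningful conjugate acid; N₂ departs as an exceptionally stable neutral molecule
CH₃CH₂–OTf loses OTf⁻: pKₐ(CF₃SO₃H (triflic acid)) ≈ -14
CH₃CH₂–OClO₃ loses ClO₄⁻: pKₐ(HClO₄) ≈ -10
CH₃CH₂–OSO₃H loses HSO₄⁻: pKₐ(H₂SO₄) ≈ -3
CH₃CH₂–OC(O)CF₃ loses CF₃COO⁻: pKₐ(CF₃COOH) ≈ 0.2
CH₃CH₂–OC(O)C₆H₄NO₂ loses p-O₂N–C₆H₄–COO⁻: pKₐ(p-nitrobenzoic acid) ≈ 3.4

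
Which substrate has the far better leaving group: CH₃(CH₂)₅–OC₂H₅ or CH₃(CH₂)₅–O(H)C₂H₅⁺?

CH₃(CH₂)₅–O(H)C₂H₅⁺

From CH₃(CH₂)₅–OC₂H₅ the departing group would be CH₃CH₂O⁻ (pKₐ(CH₃CH₂OH) ≈ 16). Strong base; alkoxides do not leave unassisted.
From CH₃(CH₂)₅–O(H)C₂H₅⁺ the leaving group is R'OH (pKₐ(R'OH₂⁺) ≈ -2.4). Neutral; leaves from a protonated ether (an oxonium ion, R–O(H)R'⁺).
(In practice CH₃(CH₂)₅–O(H)C₂H₅⁺ is made from CH₃(CH₂)₅–OC₂H₅ by protonation with concentrated HBr, allowing neutral ethanol, rather than ethoxide, to depart.)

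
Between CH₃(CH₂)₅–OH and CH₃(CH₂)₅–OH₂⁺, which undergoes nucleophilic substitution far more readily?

CH₃(CH₂)₅–OH₂⁺

From CH₃(CH₂)₅–OH the departing group would be OH⁻ (pKₐ(H₂O) ≈ 15.7). Strong base; essentially never leaves without prior activation.
From CH₃(CH₂)₅–OH₂⁺ the leaving group is H₂O (pKₐ(H₃O⁺) ≈ -1.7). Neutral; leaves from a protonated alcohol (R–OH₂⁺).
(In practice CH₃(CH₂)₅–OH₂⁺ is made from CH₃(CH₂)₅–OH by protonation with strong acid, converting the leaving group from hydroxide to neutral water.)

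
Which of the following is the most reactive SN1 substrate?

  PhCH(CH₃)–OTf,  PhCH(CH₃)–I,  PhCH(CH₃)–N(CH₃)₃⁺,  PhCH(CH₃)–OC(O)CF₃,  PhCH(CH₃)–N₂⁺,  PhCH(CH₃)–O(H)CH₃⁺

Identical carbon frameworks mean the comparison reduces to leaving-group quality.
A good leaving group is a weak base: the lower the pKₐ of its conjugate acid, the more readily it departs.
PhCH(CH₃)–N₂⁺ loses N₂: no meaningful conjugate acid; N₂ departs as an exceptionally stable neutral molecule
PhCH(CH₃)–OTf loses OTf⁻: pKₐ(CF₃SO₃H (triflic acid)) ≈ -14
PhCH(CH₃)–I loses I⁻: pKₐ(HI) ≈ -10
PhCH(CH₃)–O(H)CH₃⁺ loses R'OH: pKₐ(R'OH₂⁺) ≈ -2.4
PhCH(CH₃)–OC(O)CF₃ loses CF₃COO⁻: pKₐ(CF₃COOH) ≈ 0.2
PhCH(CH₃)–N(CH₃)₃⁺ loses NR'₃: pKₐ(R'₃NH⁺) ≈ 10.7

PhCH(CH₃)–N₂⁺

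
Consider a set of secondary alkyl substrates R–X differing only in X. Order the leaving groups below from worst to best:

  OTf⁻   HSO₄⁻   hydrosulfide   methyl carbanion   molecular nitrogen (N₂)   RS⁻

molecular nitrogen (N₂): no meaningful conjugate acid; N₂ departs as an exceptionally stable neutral molecule
OTf⁻: pKₐ(CF₃SO₃H (triflic acid)) ≈ -14
HSO₄⁻: pKₐ(H₂SO₄) ≈ -3
hydrosulfide: pKₐ(H₂S) ≈ 7
RS⁻: pKₐ(RSH (a thiol)) ≈ 10.5
methyl carbanion: pKₐ(CH₄) ≈ 48
Listed from poorest to best leaving group as asked.

methyl carbanion < RS⁻ < hydrosulfide < HSO₄⁻ < OTf⁻ < molecular nitrogen (N₂)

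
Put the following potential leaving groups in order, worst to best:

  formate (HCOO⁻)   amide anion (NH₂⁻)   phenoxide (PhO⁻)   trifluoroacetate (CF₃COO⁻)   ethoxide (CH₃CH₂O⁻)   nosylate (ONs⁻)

amide anion (NH₂⁻) < ethoxide (CH₃CH₂O⁻) < phenoxide (PhO⁻) < formate (HCOO⁻) < trifluoroacetate (CF₃COO⁻) < nosylate (ONs⁻)

Rank by basicity of the departing species: weakest base leaves most easily.
nosylate (ONs⁻): pKₐ(p-O₂NC₆H₄SO₃H) ≈ -3.5
trifluoroacetate (CF₃COO⁻): pKₐ(CF₃COOH) ≈ 0.2
formate (HCOO⁻): pKₐ(HCOOH) ≈ 3.8
phenoxide (PhO⁻): pKₐ(C₆H₅OH (phenol)) ≈ 10
ethoxide (CH₃CH₂O⁻): pKₐ(CH₃CH₂OH) ≈ 16 — strong base; alkoxides do not leave unassisted
amide anion (NH₂⁻): pKₐ(NH₃) ≈ 38 — extremely strong base; never a leaving group
The question asks for worst first, so the sequence is read in increasing leaving-group ability.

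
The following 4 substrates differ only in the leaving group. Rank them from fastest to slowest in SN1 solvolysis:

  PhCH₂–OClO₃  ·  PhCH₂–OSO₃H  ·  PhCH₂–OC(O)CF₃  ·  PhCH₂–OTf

PhCH₂–OTf > PhCH₂–OClO₃ > PhCH₂–OSO₃H > PhCH₂–OC(O)CF₃

With the same alkyl group throughout, only the leaving group differentiates the rates.
Leaving-group ability tracks the stability of the departed species; conjugate-acid pKₐ is the usual yardstick (lower pKₐ → better LG).
PhCH₂–OTf loses OTf⁻: pKₐ(CF₃SO₃H (triflic acid)) ≈ -14
PhCH₂–OClO₃ loses ClO₄⁻: pKₐ(HClO₄) ≈ -10
PhCH₂–OSO₃H loses HSO₄⁻: pKₐ(H₂SO₄) ≈ -3
PhCH₂–OC(O)CF₃ loses CF₃COO⁻: pKₐ(CF₃COOH) ≈ 0.2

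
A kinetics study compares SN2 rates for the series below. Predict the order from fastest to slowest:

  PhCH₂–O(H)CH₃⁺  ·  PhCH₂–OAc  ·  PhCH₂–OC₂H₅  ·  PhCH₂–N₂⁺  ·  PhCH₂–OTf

PhCH₂–N₂⁺ > PhCH₂–OTf > PhCH₂–O(H)CH₃⁺ > PhCH₂–OAc > PhCH₂–OC₂H₅

Same R in every case — rank the leaving groups.
The more stable X⁻ (or X) is on its own — i.e. the weaker a base it is — the better a leaving group it makes.
PhCH₂–N₂⁺ loses N₂: no meaningful conjugate acid; N₂ departs as an exceptionally stable neutral molecule
PhCH₂–OTf loses OTf⁻: pKₐ(CF₃SO₃H (triflic acid)) ≈ -14
PhCH₂–O(H)CH₃⁺ loses R'OH: pKₐ(R'OH₂⁺) ≈ -2.4
PhCH₂–OAc loses AcO⁻: pKₐ(CH₃COOH) ≈ 4.8
PhCH₂–OC₂H₅ loses CH₃CH₂O⁻: pKₐ(CH₃CH₂OH) ≈ 16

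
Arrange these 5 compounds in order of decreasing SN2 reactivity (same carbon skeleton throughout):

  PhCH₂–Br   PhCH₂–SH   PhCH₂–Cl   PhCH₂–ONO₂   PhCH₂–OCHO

PhCH₂–Br > PhCH₂–Cl > PhCH₂–ONO₂ > PhCH₂–OCHO > PhCH₂–SH

Identical carbon frameworks mean the comparison reduces to leaving-group quality.
The more stable X⁻ (or X) is on its own — i.e. the weaker a base it is — the better a leaving group it makes.
PhCH₂–Br loses Br⁻: pKₐ(HBr) ≈ -9
PhCH₂–Cl loses Cl⁻: pKₐ(HCl) ≈ -7
PhCH₂–ONO₂ loses NO₃⁻: pKₐ(HNO₃) ≈ -1.3
PhCH₂–OCHO loses HCOO⁻: pKₐ(HCOOH) ≈ 3.8
PhCH₂–SH loses HS⁻: pKₐ(H₂S) ≈ 7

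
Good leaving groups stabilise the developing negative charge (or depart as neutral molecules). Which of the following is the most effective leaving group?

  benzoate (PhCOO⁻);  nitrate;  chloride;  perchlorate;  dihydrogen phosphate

perchlorate

The more stable X⁻ (or X) is on its own — i.e. the weaker a base it is — the better a leaving group it makes.
perchlorate: pKₐ(HClO₄) ≈ -10
chloride: pKₐ(HCl) ≈ -7
nitrate: pKₐ(HNO₃) ≈ -1.3
dihydrogen phosphate: pKₐ(H₃PO₄) ≈ 2.1
benzoate (PhCOO⁻): pKₐ(C₆H₅COOH) ≈ 4.2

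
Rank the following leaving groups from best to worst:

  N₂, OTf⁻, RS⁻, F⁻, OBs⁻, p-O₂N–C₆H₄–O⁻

N₂ > OTf⁻ > OBs⁻ > F⁻ > p-O₂N–C₆H₄–O⁻ > RS⁻

A good leaving group is a weak base: the lower the pKₐ of its conjugate acid, the more readily it departs.
N₂: no meaningful conjugate acid; N₂ departs as an exceptionally stable neutral molecule
OTf⁻: pKₐ(CF₃SO₃H (triflic acid)) ≈ -14
OBs⁻: pKₐ(p-BrC₆H₄SO₃H) ≈ -2.8
F⁻: pKₐ(HF) ≈ 3.2
p-O₂N–C₆H₄–O⁻: pKₐ(p-nitrophenol) ≈ 7.2
RS⁻: pKₐ(RSH (a thiol)) ≈ 10.5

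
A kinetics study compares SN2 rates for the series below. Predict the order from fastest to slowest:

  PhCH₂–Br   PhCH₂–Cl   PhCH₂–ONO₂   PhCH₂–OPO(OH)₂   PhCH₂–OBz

PhCH₂–Br > PhCH₂–Cl > PhCH₂–ONO₂ > PhCH₂–OPO(OH)₂ > PhCH₂–OBz

With the same alkyl group throughout, only the leaving group differentiates the rates.
Rank by basicity of the departing species: weakest base leaves most easily.
PhCH₂–Br loses Br⁻: pKₐ(HBr) ≈ -9
PhCH₂–Cl loses Cl⁻: pKₐ(HCl) ≈ -7
PhCH₂–ONO₂ loses NO₃⁻: pKₐ(HNO₃) ≈ -1.3
PhCH₂–OPO(OH)₂ loses H₂PO₄⁻: pKₐ(H₃PO₄) ≈ 2.1
PhCH₂–OBz loses PhCOO⁻: pKₐ(C₆H₅COOH) ≈ 4.2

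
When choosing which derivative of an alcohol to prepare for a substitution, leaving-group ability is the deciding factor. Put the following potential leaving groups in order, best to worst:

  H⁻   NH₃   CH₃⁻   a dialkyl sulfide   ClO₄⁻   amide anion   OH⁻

ClO₄⁻ > a dialkyl sulfide > NH₃ > OH⁻ > H⁻ > amide anion > CH₃⁻

ClO₄⁻: pKₐ(HClO₄) ≈ -10
a dialkyl sulfide: pKₐ(R'₂SH⁺) ≈ -7
NH₃: pKₐ(NH₄⁺) ≈ 9.2
OH⁻: pKₐ(H₂O) ≈ 15.7
H⁻: pKₐ(H₂) ≈ 36
amide anion: pKₐ(NH₃) ≈ 38
CH₃⁻: pKₐ(CH₄) ≈ 48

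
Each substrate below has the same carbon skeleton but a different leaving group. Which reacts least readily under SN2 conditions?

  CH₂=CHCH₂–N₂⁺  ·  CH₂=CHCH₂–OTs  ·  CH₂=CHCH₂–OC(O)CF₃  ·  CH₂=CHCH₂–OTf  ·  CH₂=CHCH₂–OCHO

Identical carbon frameworks mean the comparison reduces to leaving-group quality.
Rank by basicity of the departing species: weakest base leaves most easily.
CH₂=CHCH₂–N₂⁺ loses N₂: no meaningful conjugate acid; N₂ departs as an exceptionally stable neutral molecule
CH₂=CHCH₂–OTf loses OTf⁻: pKₐ(CF₃SO₃H (triflic acid)) ≈ -14
CH₂=CHCH₂–OTs loses OTs⁻: pKₐ(p-CH₃C₆H₄SO₃H (TsOH)) ≈ -2.8
CH₂=CHCH₂–OC(O)CF₃ loses CF₃COO⁻: pKₐ(CF₃COOH) ≈ 0.2
CH₂=CHCH₂–OCHO loses HCOO⁻: pKₐ(HCOOH) ≈ 3.8

CH₂=CHCH₂–OCHO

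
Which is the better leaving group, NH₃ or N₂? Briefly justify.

N₂ is the better leaving group.
N₂ is the ultimate leaving group — it departs as an exceptionally stable neutral molecule, whereas NH₃ (pKₐ(NH₄⁺) ≈ 9.2) is far more basic.

N₂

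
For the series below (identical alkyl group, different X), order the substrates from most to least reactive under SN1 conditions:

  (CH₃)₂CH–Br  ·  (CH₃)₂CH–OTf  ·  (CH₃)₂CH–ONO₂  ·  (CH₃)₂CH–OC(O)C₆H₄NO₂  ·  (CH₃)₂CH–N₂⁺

(CH₃)₂CH–N₂⁺ > (CH₃)₂CH–OTf > (CH₃)₂CH–Br > (CH₃)₂CH–ONO₂ > (CH₃)₂CH–OC(O)C₆H₄NO₂

With the same alkyl group throughout, only the leaving group differentiates the rates.
A good leaving group is a weak base: the lower the pKₐ of its conjugate acid, the more readily it departs.
(CH₃)₂CH–N₂⁺ loses N₂: no meaningful conjugate acid; N₂ departs as an exceptionally stable neutral molecule
(CH₃)₂CH–OTf loses OTf⁻: pKₐ(CF₃SO₃H (triflic acid)) ≈ -14
(CH₃)₂CH–Br loses Br⁻: pKₐ(HBr) ≈ -9
(CH₃)₂CH–ONO₂ loses NO₃⁻: pKₐ(HNO₃) ≈ -1.3
(CH₃)₂CH–OC(O)C₆H₄NO₂ loses p-O₂N–C₆H₄–COO⁻: pKₐ(p-nitrobenzoic acid) ≈ 3.4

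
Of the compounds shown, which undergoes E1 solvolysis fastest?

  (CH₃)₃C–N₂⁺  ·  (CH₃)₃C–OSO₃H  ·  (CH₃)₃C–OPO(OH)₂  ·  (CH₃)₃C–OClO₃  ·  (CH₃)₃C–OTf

Same R in every case — rank the leaving groups.
Rank by basicity of the departing species: weakest base leaves most easily.
(CH₃)₃C–N₂⁺ loses N₂: no meaningful conjugate acid; N₂ departs as an exceptionally stable neutral molecule
(CH₃)₃C–OTf loses OTf⁻: pKₐ(CF₃SO₃H (triflic acid)) ≈ -14
(CH₃)₃C–OClO₃ loses ClO₄⁻: pKₐ(HClO₄) ≈ -10
(CH₃)₃C–OSO₃H loses HSO₄⁻: pKₐ(H₂SO₄) ≈ -3
(CH₃)₃C–OPO(OH)₂ loses H₂PO₄⁻: pKₐ(H₃PO₄) ≈ 2.1

(CH₃)₃C–N₂⁺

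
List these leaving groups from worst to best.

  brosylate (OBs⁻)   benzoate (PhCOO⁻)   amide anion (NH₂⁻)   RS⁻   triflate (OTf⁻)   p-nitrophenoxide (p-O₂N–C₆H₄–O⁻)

amide anion (NH₂⁻) < RS⁻ < p-nitrophenoxide (p-O₂N–C₆H₄–O⁻) < benzoate (PhCOO⁻) < brosylate (OBs⁻) < triflate (OTf⁻)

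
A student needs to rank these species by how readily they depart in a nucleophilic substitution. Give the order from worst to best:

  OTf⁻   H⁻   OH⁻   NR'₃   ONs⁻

H⁻ < OH⁻ < NR'₃ < ONs⁻ < OTf⁻

OTf⁻: pKₐ(CF₃SO₃H (triflic acid)) ≈ -14 — charge spread over three oxygens and a CF₃ group; the premier leaving group in synthesis
ONs⁻: pKₐ(p-O₂NC₆H₄SO₃H) ≈ -3.5 — p-nitro group further stabilises the sulfonate
NR'₃: pKₐ(R'₃NH⁺) ≈ 10.7 — neutral but still a fairly strong base; Hofmann-elimination LG
OH⁻: pKₐ(H₂O) ≈ 15.7 — strong base; essentially never leaves without prior activation
H⁻: pKₐ(H₂) ≈ 36 — extremely strong base; leaves only in special hydride-transfer contexts
The question asks for worst first, so the sequence is read in increasing leaving-group ability.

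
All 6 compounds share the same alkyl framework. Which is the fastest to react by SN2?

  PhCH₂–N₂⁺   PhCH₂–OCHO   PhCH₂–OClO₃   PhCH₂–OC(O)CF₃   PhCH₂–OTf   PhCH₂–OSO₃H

PhCH₂–N₂⁺

The skeletons are identical, so relative rate is governed entirely by leaving-group ability.
A good leaving group is a weak base: the lower the pKₐ of its conjugate acid, the more readily it departs.
PhCH₂–N₂⁺ loses N₂: no meaningful conjugate acid; N₂ departs as an exceptionally stable neutral molecule
PhCH₂–OTf loses OTf⁻: pKₐ(CF₃SO₃H (triflic acid)) ≈ -14
PhCH₂–OClO₃ loses ClO₄⁻: pKₐ(HClO₄) ≈ -10
PhCH₂–OSO₃H loses HSO₄⁻: pKₐ(H₂SO₄) ≈ -3
PhCH₂–OC(O)CF₃ loses CF₃COO⁻: pKₐ(CF₃COOH) ≈ 0.2
PhCH₂–OCHO loses HCOO⁻: pKₐ(HCOOH) ≈ 3.8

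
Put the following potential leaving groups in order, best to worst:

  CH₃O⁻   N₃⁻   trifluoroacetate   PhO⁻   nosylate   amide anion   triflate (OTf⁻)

triflate (OTf⁻) > nosylate > trifluoroacetate > N₃⁻ > PhO⁻ > CH₃O⁻ > amide anion

triflate (OTf⁻): pKₐ(CF₃SO₃H (triflic acid)) ≈ -14 — charge spread over three oxygens and a CF₃ group; the premier leaving group in synthesis
nosylate: pKₐ(p-O₂NC₆H₄SO₃H) ≈ -3.5 — p-nitro group further stabilises the sulfonate
trifluoroacetate: pKₐ(CF₃COOH) ≈ 0.2
N₃⁻: pKₐ(HN₃) ≈ 4.7
PhO⁻: pKₐ(C₆H₅OH (phenol)) ≈ 10 — resonance into the ring helps, but still a poor LG
CH₃O⁻: pKₐ(CH₃OH) ≈ 15.5 — strong base; alkoxides do not leave unassisted
amide anion: pKₐ(NH₃) ≈ 38 — extremely strong base; never a leaving group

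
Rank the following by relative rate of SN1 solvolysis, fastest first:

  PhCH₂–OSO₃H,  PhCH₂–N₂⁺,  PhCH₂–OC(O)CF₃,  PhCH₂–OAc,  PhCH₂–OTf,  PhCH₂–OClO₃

PhCH₂–N₂⁺ > PhCH₂–OTf > PhCH₂–OClO₃ > PhCH₂–OSO₃H > PhCH₂–OC(O)CF₃ > PhCH₂–OAc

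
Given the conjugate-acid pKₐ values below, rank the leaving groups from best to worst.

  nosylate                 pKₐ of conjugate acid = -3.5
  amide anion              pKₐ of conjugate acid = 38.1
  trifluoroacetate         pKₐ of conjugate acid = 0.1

nosylate > trifluoroacetate > amide anion

Lower conjugate-acid pKₐ ⇒ weaker base ⇒ better leaving group.
Sorting by the given values: nosylate (-3.5), trifluoroacetate (0.1), amide anion (38.1).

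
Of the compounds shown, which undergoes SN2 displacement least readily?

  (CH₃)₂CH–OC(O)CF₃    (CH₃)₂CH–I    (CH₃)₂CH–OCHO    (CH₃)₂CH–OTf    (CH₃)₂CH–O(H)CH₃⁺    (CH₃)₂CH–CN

(CH₃)₂CH–CN

Identical carbon frameworks mean the comparison reduces to leaving-group quality.
Leaving-group ability tracks the stability of the departed species; conjugate-acid pKₐ is the usual yardstick (lower pKₐ → better LG).
(CH₃)₂CH–OTf loses OTf⁻: pKₐ(CF₃SO₃H (triflic acid)) ≈ -14
(CH₃)₂CH–I loses I⁻: pKₐ(HI) ≈ -10
(CH₃)₂CH–O(H)CH₃⁺ loses R'OH: pKₐ(R'OH₂⁺) ≈ -2.4
(CH₃)₂CH–OC(O)CF₃ loses CF₃COO⁻: pKₐ(CF₃COOH) ≈ 0.2
(CH₃)₂CH–OCHO loses HCOO⁻: pKₐ(HCOOH) ≈ 3.8
(CH₃)₂CH–CN loses CN⁻: pKₐ(HCN) ≈ 9.2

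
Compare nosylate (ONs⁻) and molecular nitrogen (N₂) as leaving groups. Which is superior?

molecular nitrogen (N₂)

molecular nitrogen (N₂) is the better leaving group.
N₂ is the ultimate leaving group — it departs as an exceptionally stable neutral molecule, whereas nosylate (ONs⁻) (pKₐ(p-O₂NC₆H₄SO₃H) ≈ -3.5) is far more basic.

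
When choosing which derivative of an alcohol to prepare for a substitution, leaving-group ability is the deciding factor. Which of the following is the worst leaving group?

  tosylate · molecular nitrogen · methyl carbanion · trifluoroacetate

methyl carbanion

The more stable X⁻ (or X) is on its own — i.e. the weaker a base it is — the better a leaving group it makes.
molecular nitrogen: no meaningful conjugate acid; N₂ departs as an exceptionally stable neutral molecule
tosylate: pKₐ(p-CH₃C₆H₄SO₃H (TsOH)) ≈ -2.8
trifluoroacetate: pKₐ(CF₃COOH) ≈ 0.2
methyl carbanion: pKₐ(CH₄) ≈ 48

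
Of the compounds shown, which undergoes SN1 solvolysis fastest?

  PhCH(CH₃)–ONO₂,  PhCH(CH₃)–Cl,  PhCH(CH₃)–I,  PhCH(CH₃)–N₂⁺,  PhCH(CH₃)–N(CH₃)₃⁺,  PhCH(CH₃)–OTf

The skeletons are identical, so relative rate is governed entirely by leaving-group ability.
The more stable X⁻ (or X) is on its own — i.e. the weaker a base it is — the better a leaving group it makes.
PhCH(CH₃)–N₂⁺ loses N₂: no meaningful conjugate acid; N₂ departs as an exceptionally stable neutral molecule
PhCH(CH₃)–OTf loses OTf⁻: pKₐ(CF₃SO₃H (triflic acid)) ≈ -14
PhCH(CH₃)–I loses I⁻: pKₐ(HI) ≈ -10
PhCH(CH₃)–Cl loses Cl⁻: pKₐ(HCl) ≈ -7
PhCH(CH₃)–ONO₂ loses NO₃⁻: pKₐ(HNO₃) ≈ -1.3
PhCH(CH₃)–N(CH₃)₃⁺ loses NR'₃: pKₐ(R'₃NH⁺) ≈ 10.7

PhCH(CH₃)–N₂⁺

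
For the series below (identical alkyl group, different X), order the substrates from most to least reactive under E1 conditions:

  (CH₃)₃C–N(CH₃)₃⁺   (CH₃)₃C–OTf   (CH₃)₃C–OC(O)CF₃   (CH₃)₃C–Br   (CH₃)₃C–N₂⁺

(CH₃)₃C–N₂⁺ > (CH₃)₃C–OTf > (CH₃)₃C–Br > (CH₃)₃C–OC(O)CF₃ > (CH₃)₃C–N(CH₃)₃⁺

Same R in every case — rank the leaving groups.
Rank by basicity of the departing species: weakest base leaves most easily.
(CH₃)₃C–N₂⁺ loses N₂: no meaningful conjugate acid; N₂ departs as an exceptionally stable neutral molecule
(CH₃)₃C–OTf loses OTf⁻: pKₐ(CF₃SO₃H (triflic acid)) ≈ -14
(CH₃)₃C–Br loses Br⁻: pKₐ(HBr) ≈ -9
(CH₃)₃C–OC(O)CF₃ loses CF₃COO⁻: pKₐ(CF₃COOH) ≈ 0.2
(CH₃)₃C–N(CH₃)₃⁺ loses NR'₃: pKₐ(R'₃NH⁺) ≈ 10.7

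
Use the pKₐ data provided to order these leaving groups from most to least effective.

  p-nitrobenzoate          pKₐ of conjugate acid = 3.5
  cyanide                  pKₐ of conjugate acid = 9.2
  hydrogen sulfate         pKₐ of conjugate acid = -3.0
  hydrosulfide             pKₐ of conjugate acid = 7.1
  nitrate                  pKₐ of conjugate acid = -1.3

hydrogen sulfate > nitrate > p-nitrobenzoate > hydrosulfide > cyanide

Lower conjugate-acid pKₐ ⇒ weaker base ⇒ better leaving group.
Sorting by the given values: hydrogen sulfate (-3.0), nitrate (-1.3), p-nitrobenzoate (3.5), hydrosulfide (7.1), cyanide (9.2).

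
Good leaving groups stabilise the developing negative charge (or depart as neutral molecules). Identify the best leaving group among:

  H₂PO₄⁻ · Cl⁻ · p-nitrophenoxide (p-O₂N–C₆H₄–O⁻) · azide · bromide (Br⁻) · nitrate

bromide (Br⁻)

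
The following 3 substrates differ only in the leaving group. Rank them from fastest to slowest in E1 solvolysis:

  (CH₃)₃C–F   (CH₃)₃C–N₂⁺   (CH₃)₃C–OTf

(CH₃)₃C–N₂⁺ > (CH₃)₃C–OTf > (CH₃)₃C–F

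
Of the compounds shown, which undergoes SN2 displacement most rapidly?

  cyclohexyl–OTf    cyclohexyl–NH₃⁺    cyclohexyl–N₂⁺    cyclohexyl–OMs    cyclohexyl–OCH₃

cyclohexyl–N₂⁺

Same R in every case — rank the leaving groups.
Rank by basicity of the departing species: weakest base leaves most easily.
cyclohexyl–N₂⁺ loses N₂: no meaningful conjugate acid; N₂ departs as an exceptionally stable neutral molecule
cyclohexyl–OTf loses OTf⁻: pKₐ(CF₃SO₃H (triflic acid)) ≈ -14
cyclohexyl–OMs loses OMs⁻: pKₐ(CH₃SO₃H (MsOH)) ≈ -1.9
cyclohexyl–NH₃⁺ loses NH₃: pKₐ(NH₄⁺) ≈ 9.2
cyclohexyl–OCH₃ loses CH₃O⁻: pKₐ(CH₃OH) ≈ 15.5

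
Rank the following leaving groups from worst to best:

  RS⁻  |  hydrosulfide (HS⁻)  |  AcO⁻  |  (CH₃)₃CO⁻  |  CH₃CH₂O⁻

Rank by basicity of the departing species: weakest base leaves most easily.
AcO⁻: pKₐ(CH₃COOH) ≈ 4.8
hydrosulfide (HS⁻): pKₐ(H₂S) ≈ 7
RS⁻: pKₐ(RSH (a thiol)) ≈ 10.5
CH₃CH₂O⁻: pKₐ(CH₃CH₂OH) ≈ 16
(CH₃)₃CO⁻: pKₐ(t-BuOH) ≈ 18
The question asks for worst first, so the sequence is read in increasing leaving-group ability.

(CH₃)₃CO⁻ < CH₃CH₂O⁻ < RS⁻ < hydrosulfide (HS⁻) < AcO⁻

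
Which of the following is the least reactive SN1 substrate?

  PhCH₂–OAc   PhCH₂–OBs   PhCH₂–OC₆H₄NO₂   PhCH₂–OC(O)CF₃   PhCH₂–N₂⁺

PhCH₂–OC₆H₄NO₂

Identical carbon frameworks mean the comparison reduces to leaving-group quality.
Rank by basicity of the departing species: weakest base leaves most easily.
PhCH₂–N₂⁺ loses N₂: no meaningful conjugate acid; N₂ departs as an exceptionally stable neutral molecule
PhCH₂–OBs loses OBs⁻: pKₐ(p-BrC₆H₄SO₃H) ≈ -2.8
PhCH₂–OC(O)CF₃ loses CF₃COO⁻: pKₐ(CF₃COOH) ≈ 0.2
PhCH₂–OAc loses AcO⁻: pKₐ(CH₃COOH) ≈ 4.8
PhCH₂–OC₆H₄NO₂ loses p-O₂N–C₆H₄–O⁻: pKₐ(p-nitrophenol) ≈ 7.2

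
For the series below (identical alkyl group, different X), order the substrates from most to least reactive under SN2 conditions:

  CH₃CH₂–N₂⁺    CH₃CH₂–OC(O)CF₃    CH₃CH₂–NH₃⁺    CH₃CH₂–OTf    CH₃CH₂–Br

With the same alkyl group throughout, only the leaving group differentiates the rates.
A good leaving group is a weak base: the lower the pKₐ of its conjugate acid, the more readily it departs.
CH₃CH₂–N₂⁺ loses N₂: no meaningful conjugate acid; N₂ departs as an exceptionally stable neutral molecule
CH₃CH₂–OTf loses OTf⁻: pKₐ(CF₃SO₃H (triflic acid)) ≈ -14
CH₃CH₂–Br loses Br⁻: pKₐ(HBr) ≈ -9
CH₃CH₂–OC(O)CF₃ loses CF₃COO⁻: pKₐ(CF₃COOH) ≈ 0.2
CH₃CH₂–NH₃⁺ loses NH₃: pKₐ(NH₄⁺) ≈ 9.2

CH₃CH₂–N₂⁺ > CH₃CH₂–OTf > CH₃CH₂–Br > CH₃CH₂–OC(O)CF₃ > CH₃CH₂–NH₃⁺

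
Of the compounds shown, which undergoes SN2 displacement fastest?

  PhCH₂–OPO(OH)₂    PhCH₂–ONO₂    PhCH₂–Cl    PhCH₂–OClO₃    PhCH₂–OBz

PhCH₂–OClO₃

With the same alkyl group throughout, only the leaving group differentiates the rates.
A good leaving group is a weak base: the lower the pKₐ of its conjugate acid, the more readily it departs.
PhCH₂–OClO₃ loses ClO₄⁻: pKₐ(HClO₄) ≈ -10
PhCH₂–Cl loses Cl⁻: pKₐ(HCl) ≈ -7
PhCH₂–ONO₂ loses NO₃⁻: pKₐ(HNO₃) ≈ -1.3
PhCH₂–OPO(OH)₂ loses H₂PO₄⁻: pKₐ(H₃PO₄) ≈ 2.1
PhCH₂–OBz loses PhCOO⁻: pKₐ(C₆H₅COOH) ≈ 4.2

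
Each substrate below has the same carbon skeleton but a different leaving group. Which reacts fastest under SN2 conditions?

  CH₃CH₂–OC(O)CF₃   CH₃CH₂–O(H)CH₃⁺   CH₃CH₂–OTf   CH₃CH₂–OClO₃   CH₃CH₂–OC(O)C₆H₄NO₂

With the same alkyl group throughout, only the leaving group differentiates the rates.
A good leaving group is a weak base: the lower the pKₐ of its conjugate acid, the more readily it departs.
CH₃CH₂–OTf loses OTf⁻: pKₐ(CF₃SO₃H (triflic acid)) ≈ -14
CH₃CH₂–OClO₃ loses ClO₄⁻: pKₐ(HClO₄) ≈ -10
CH₃CH₂–O(H)CH₃⁺ loses R'OH: pKₐ(R'OH₂⁺) ≈ -2.4
CH₃CH₂–OC(O)CF₃ loses CF₃COO⁻: pKₐ(CF₃COOH) ≈ 0.2
CH₃CH₂–OC(O)C₆H₄NO₂ loses p-O₂N–C₆H₄–COO⁻: pKₐ(p-nitrobenzoic acid) ≈ 3.4

CH₃CH₂–OTf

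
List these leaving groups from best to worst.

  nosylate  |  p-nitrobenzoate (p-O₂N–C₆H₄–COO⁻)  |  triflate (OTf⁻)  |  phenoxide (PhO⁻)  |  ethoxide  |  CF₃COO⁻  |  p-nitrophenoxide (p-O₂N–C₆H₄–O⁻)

Leaving-group ability tracks the stability of the departed species; conjugate-acid pKₐ is the usual yardstick (lower pKₐ → better LG).
triflate (OTf⁻): pKₐ(CF₃SO₃H (triflic acid)) ≈ -14
nosylate: pKₐ(p-O₂NC₆H₄SO₃H) ≈ -3.5
CF₃COO⁻: pKₐ(CF₃COOH) ≈ 0.2
p-nitrobenzoate (p-O₂N–C₆H₄–COO⁻): pKₐ(p-nitrobenzoic acid) ≈ 3.4
p-nitrophenoxide (p-O₂N–C₆H₄–O⁻): pKₐ(p-nitrophenol) ≈ 7.2
phenoxide (PhO⁻): pKₐ(C₆H₅OH (phenol)) ≈ 10
ethoxide: pKₐ(CH₃CH₂OH) ≈ 16

triflate (OTf⁻) > nosylate > CF₃COO⁻ > p-nitrobenzoate (p-O₂N–C₆H₄–COO⁻) > p-nitrophenoxide (p-O₂N–C₆H₄–O⁻) > phenoxide (PhO⁻) > ethoxide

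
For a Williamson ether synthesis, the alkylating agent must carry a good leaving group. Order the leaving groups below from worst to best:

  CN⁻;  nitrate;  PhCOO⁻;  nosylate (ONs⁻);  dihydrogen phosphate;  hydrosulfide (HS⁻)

Leaving-group ability tracks the stability of the departed species; conjugate-acid pKₐ is the usual yardstick (lower pKₐ → better LG).
nosylate (ONs⁻): pKₐ(p-O₂NC₆H₄SO₃H) ≈ -3.5
nitrate: pKₐ(HNO₃) ≈ -1.3
dihydrogen phosphate: pKₐ(H₃PO₄) ≈ 2.1
PhCOO⁻: pKₐ(C₆H₅COOH) ≈ 4.2
hydrosulfide (HS⁻): pKₐ(H₂S) ≈ 7
CN⁻: pKₐ(HCN) ≈ 9.2
Reversing gives the worst-to-best order requested.

CN⁻ < hydrosulfide (HS⁻) < PhCOO⁻ < dihydrogen phosphate < nitrate < nosylate (ONs⁻)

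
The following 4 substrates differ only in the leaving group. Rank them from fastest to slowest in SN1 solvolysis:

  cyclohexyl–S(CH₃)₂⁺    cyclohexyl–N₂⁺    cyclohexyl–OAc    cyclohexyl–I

cyclohexyl–N₂⁺ > cyclohexyl–I > cyclohexyl–S(CH₃)₂⁺ > cyclohexyl–OAc

Identical carbon frameworks mean the comparison reduces to leaving-group quality.
The more stable X⁻ (or X) is on its own — i.e. the weaker a base it is — the better a leaving group it makes.
cyclohexyl–N₂⁺ loses N₂: no meaningful conjugate acid; N₂ departs as an exceptionally stable neutral molecule
cyclohexyl–I loses I⁻: pKₐ(HI) ≈ -10
cyclohexyl–S(CH₃)₂⁺ loses SR'₂: pKₐ(R'₂SH⁺) ≈ -7
cyclohexyl–OAc loses AcO⁻: pKₐ(CH₃COOH) ≈ 4.8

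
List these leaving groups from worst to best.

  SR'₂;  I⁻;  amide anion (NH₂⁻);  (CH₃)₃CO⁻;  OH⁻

I⁻: pKₐ(HI) ≈ -10
SR'₂: pKₐ(R'₂SH⁺) ≈ -7
OH⁻: pKₐ(H₂O) ≈ 15.7 — strong base; essentially never leaves without prior activation
(CH₃)₃CO⁻: pKₐ(t-BuOH) ≈ 18 — bulky, strongly basic alkoxide
amide anion (NH₂⁻): pKₐ(NH₃) ≈ 38
Reversing gives the worst-to-best order requested.

amide anion (NH₂⁻) < (CH₃)₃CO⁻ < OH⁻ < SR'₂ < I⁻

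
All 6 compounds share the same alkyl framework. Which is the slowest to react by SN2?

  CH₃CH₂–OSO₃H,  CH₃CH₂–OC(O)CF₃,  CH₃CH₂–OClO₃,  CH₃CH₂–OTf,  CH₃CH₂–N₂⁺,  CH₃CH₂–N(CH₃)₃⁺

CH₃CH₂–N(CH₃)₃⁺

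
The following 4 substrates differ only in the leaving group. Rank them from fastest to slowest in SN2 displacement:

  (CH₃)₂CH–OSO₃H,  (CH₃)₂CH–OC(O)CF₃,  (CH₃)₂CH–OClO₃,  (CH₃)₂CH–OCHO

Identical carbon frameworks mean the comparison reduces to leaving-group quality.
A good leaving group is a weak base: the lower the pKₐ of its conjugate acid, the more readily it departs.
(CH₃)₂CH–OClO₃ loses ClO₄⁻: pKₐ(HClO₄) ≈ -10
(CH₃)₂CH–OSO₃H loses HSO₄⁻: pKₐ(H₂SO₄) ≈ -3
(CH₃)₂CH–OC(O)CF₃ loses CF₃COO⁻: pKₐ(CF₃COOH) ≈ 0.2
(CH₃)₂CH–OCHO loses HCOO⁻: pKₐ(HCOOH) ≈ 3.8

(CH₃)₂CH–OClO₃ > (CH₃)₂CH–OSO₃H > (CH₃)₂CH–OC(O)CF₃ > (CH₃)₂CH–OCHO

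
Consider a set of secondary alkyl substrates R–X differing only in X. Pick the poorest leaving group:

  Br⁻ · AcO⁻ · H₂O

A good leaving group is a weak base: the lower the pKₐ of its conjugate acid, the more readily it departs.
Br⁻: pKₐ(HBr) ≈ -9
H₂O: pKₐ(H₃O⁺) ≈ -1.7
AcO⁻: pKₐ(CH₃COOH) ≈ 4.8

AcO⁻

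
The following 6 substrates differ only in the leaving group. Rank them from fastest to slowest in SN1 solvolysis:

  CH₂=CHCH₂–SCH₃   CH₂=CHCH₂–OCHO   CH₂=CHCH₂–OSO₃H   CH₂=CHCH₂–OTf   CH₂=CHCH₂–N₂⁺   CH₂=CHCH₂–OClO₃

CH₂=CHCH₂–N₂⁺ > CH₂=CHCH₂–OTf > CH₂=CHCH₂–OClO₃ > CH₂=CHCH₂–OSO₃H > CH₂=CHCH₂–OCHO > CH₂=CHCH₂–SCH₃

With the same alkyl group throughout, only the leaving group differentiates the rates.
A good leaving group is a weak base: the lower the pKₐ of its conjugate acid, the more readily it departs.
CH₂=CHCH₂–N₂⁺ loses N₂: no meaningful conjugate acid; N₂ departs as an exceptionally stable neutral molecule
CH₂=CHCH₂–OTf loses OTf⁻: pKₐ(CF₃SO₃H (triflic acid)) ≈ -14
CH₂=CHCH₂–OClO₃ loses ClO₄⁻: pKₐ(HClO₄) ≈ -10
CH₂=CHCH₂–OSO₃H loses HSO₄⁻: pKₐ(H₂SO₄) ≈ -3
CH₂=CHCH₂–OCHO loses HCOO⁻: pKₐ(HCOOH) ≈ 3.8
CH₂=CHCH₂–SCH₃ loses RS⁻: pKₐ(RSH (a thiol)) ≈ 10.5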